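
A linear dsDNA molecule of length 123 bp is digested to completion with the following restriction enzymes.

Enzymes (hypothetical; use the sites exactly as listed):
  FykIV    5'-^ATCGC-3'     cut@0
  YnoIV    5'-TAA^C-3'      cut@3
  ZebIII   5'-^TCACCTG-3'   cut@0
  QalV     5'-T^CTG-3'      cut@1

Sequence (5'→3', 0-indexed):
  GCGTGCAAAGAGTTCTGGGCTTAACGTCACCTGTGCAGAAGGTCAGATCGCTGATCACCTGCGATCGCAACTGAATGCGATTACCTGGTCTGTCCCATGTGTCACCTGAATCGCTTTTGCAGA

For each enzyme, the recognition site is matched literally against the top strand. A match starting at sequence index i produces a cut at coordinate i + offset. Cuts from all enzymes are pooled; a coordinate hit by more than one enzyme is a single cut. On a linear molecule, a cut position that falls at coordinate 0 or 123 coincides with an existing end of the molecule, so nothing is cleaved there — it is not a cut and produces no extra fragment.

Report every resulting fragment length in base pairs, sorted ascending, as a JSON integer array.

Per-enzyme occurrences:
  FykIV (ATCGC, off=0): starts [46, 63, 109] → cuts [46, 63, 109]
  YnoIV (TAAC, off=3): starts [21] → cuts [24]
  ZebIII (TCACCTG, off=0): starts [26, 54, 101] → cuts [26, 54, 101]
  QalV (TCTG, off=1): starts [13, 88] → cuts [14, 89]

Pooled cuts: [14, 24, 26, 46, 54, 63, 89, 101, 109]

Fragment lengths:
  [0,14): 14 bp
  [14,24): 10 bp
  [24,26): 2 bp
  [26,46): 20 bp
  [46,54): 8 bp
  [54,63): 9 bp
  [63,89): 26 bp
  [89,101): 12 bp
  [101,109): 8 bp
  [109,123): 14 bp

[2,8,8,9,10,12,14,14,20,26]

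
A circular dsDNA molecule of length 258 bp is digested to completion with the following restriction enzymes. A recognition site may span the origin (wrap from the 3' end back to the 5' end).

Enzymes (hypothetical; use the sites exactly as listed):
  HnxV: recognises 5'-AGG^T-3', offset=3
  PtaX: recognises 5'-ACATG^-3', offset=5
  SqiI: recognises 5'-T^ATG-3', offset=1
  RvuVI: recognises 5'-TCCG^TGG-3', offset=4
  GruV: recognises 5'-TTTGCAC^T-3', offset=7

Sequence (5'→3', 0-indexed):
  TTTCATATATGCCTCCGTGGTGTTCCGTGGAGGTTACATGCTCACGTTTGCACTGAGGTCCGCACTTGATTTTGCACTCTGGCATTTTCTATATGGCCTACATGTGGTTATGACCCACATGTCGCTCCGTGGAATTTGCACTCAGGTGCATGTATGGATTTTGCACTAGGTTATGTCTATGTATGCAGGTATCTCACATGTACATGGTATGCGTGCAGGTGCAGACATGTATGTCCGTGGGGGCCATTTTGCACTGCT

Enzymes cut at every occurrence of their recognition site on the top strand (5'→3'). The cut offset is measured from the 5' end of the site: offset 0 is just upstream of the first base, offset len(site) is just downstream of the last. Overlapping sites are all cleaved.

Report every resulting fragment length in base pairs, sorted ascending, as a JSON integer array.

[1,2,2,4,4,5,5,5,6,6,6,7,7,7,7,8,9,10,10,11,11,12,12,12,12,13,13,15,17,19]

Per-enzyme occurrences:
  HnxV (AGGT, off=3): starts [30, 55, 143, 167, 186, 216] → cuts [33, 58, 146, 170, 189, 219]
  PtaX (ACATG, off=5): starts [35, 99, 116, 195, 201, 224] → cuts [40, 104, 121, 200, 206, 229]
  SqiI (TATG, off=1): starts [7, 91, 108, 152, 171, 177, 181, 207, 229] → cuts [8, 92, 109, 153, 172, 178, 182, 208, 230]
  RvuVI (TCCGTGG, off=4): starts [13, 23, 125, 233] → cuts [17, 27, 129, 237]
  GruV (TTTGCACT, off=7): starts [46, 70, 134, 159, 247] → cuts [53, 77, 141, 166, 254]

Pooled cuts: [8, 17, 27, 33, 40, 53, 58, 77, 92, 104, 109, 121, 129, 141, 146, 153, 166, 170, 172, 178, 182, 189, 200, 206, 208, 219, 229, 230, 237, 254]

Fragments:
  8→17: 9 bp
  17→27: 10 bp
  27→33: 6 bp
  33→40: 7 bp
  40→53: 13 bp
  53→58: 5 bp
  58→77: 19 bp
  77→92: 15 bp
  92→104: 12 bp
  104→109: 5 bp
  109→121: 12 bp
  121→129: 8 bp
  129→141: 12 bp
  141→146: 5 bp
  146→153: 7 bp
  153→166: 13 bp
  166→170: 4 bp
  170→172: 2 bp
  172→178: 6 bp
  178→182: 4 bp
  182→189: 7 bp
  189→200: 11 bp
  200→206: 6 bp
  206→208: 2 bp
  208→219: 11 bp
  219→229: 10 bp
  229→230: 1 bp
  230→237: 7 bp
  237→254: 17 bp
  254→8 (wrap): 258-254+8 = 12 bp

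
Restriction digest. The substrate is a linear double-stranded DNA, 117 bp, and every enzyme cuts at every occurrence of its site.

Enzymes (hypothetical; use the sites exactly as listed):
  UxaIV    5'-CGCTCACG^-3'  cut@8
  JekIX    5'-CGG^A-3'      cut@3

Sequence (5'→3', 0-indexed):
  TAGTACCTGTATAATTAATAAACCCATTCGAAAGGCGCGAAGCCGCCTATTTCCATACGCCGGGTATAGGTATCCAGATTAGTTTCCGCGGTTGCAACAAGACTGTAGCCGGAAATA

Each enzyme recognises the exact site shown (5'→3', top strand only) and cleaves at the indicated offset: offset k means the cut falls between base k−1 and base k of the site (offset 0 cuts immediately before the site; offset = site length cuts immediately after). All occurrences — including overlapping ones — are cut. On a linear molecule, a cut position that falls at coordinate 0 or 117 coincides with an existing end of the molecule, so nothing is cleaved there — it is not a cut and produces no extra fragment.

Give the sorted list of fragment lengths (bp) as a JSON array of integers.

[5,112]

Site scan:
  UxaIV (CGCTCACG, off=8): no sites
  JekIX CGGA/3: at [109] ⇒ [112]

All cut coordinates (distinct, sorted): [112]

Fragments:
  [0,112): 112 bp
  [112,117): 5 bp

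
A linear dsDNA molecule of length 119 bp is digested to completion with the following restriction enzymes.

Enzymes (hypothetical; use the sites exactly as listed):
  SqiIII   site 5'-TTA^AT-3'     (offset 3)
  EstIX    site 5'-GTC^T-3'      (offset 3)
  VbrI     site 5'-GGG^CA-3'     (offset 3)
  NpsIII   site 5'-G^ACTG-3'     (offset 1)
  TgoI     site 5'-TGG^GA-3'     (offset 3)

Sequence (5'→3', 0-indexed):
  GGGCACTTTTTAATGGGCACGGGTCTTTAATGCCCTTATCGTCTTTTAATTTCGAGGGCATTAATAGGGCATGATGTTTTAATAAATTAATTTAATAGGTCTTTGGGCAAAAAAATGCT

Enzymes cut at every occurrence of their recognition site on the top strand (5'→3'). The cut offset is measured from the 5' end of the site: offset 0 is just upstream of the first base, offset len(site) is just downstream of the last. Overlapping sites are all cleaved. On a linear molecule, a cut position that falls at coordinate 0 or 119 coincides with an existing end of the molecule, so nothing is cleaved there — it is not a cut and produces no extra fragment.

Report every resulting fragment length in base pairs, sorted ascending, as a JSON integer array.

[3,4,5,5,5,5,6,6,7,8,8,9,10,12,12,14]

Scan for sites:
  SqiIII TTAAT/3: at [9, 26, 45, 60, 78, 86, 91] ⇒ [12, 29, 48, 63, 81, 89, 94]
  EstIX GTCT/3: at [22, 40, 98] ⇒ [25, 43, 101]
  VbrI GGGCA/3: at [0, 14, 55, 66, 104] ⇒ [3, 17, 58, 69, 107]
  NpsIII (GACTG, off=1): no sites
  TgoI (TGGGA, off=3): no sites

Pooled cuts: [3, 12, 17, 25, 29, 43, 48, 58, 63, 69, 81, 89, 94, 101, 107]

Fragment lengths:
  [0,3): 3 bp
  [3,12): 9 bp
  [12,17): 5 bp
  [17,25): 8 bp
  [25,29): 4 bp
  [29,43): 14 bp
  [43,48): 5 bp
  [48,58): 10 bp
  [58,63): 5 bp
  [63,69): 6 bp
  [69,81): 12 bp
  [81,89): 8 bp
  [89,94): 5 bp
  [94,101): 7 bp
  [101,107): 6 bp
  [107,119): 12 bp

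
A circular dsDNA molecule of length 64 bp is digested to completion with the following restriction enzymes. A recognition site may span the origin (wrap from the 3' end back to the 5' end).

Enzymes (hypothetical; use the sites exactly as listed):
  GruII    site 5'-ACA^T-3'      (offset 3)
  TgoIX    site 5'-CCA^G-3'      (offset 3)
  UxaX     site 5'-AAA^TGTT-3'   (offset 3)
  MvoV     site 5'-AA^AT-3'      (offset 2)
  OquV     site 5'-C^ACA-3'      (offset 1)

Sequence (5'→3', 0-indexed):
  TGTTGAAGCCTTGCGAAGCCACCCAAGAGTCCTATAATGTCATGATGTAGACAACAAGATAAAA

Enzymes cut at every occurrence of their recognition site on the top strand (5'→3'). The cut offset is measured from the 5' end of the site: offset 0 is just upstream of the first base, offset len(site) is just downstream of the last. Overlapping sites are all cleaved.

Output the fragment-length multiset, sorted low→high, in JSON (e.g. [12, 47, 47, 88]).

[1,63]

Scan for sites:
  GruII (ACAT, off=3): no sites
  TgoIX (CCAG, off=3): no sites
  UxaX (AAATGTT, off=3): starts [61] → cuts [0]
  MvoV (AAAT, off=2): starts [61] → cuts [63]
  OquV (CACA, off=1): no sites

Pooled cuts: [0, 63]

Fragment lengths:
  0→63: 63 bp
  63→0 (wrap): 64-63+0 = 1 bp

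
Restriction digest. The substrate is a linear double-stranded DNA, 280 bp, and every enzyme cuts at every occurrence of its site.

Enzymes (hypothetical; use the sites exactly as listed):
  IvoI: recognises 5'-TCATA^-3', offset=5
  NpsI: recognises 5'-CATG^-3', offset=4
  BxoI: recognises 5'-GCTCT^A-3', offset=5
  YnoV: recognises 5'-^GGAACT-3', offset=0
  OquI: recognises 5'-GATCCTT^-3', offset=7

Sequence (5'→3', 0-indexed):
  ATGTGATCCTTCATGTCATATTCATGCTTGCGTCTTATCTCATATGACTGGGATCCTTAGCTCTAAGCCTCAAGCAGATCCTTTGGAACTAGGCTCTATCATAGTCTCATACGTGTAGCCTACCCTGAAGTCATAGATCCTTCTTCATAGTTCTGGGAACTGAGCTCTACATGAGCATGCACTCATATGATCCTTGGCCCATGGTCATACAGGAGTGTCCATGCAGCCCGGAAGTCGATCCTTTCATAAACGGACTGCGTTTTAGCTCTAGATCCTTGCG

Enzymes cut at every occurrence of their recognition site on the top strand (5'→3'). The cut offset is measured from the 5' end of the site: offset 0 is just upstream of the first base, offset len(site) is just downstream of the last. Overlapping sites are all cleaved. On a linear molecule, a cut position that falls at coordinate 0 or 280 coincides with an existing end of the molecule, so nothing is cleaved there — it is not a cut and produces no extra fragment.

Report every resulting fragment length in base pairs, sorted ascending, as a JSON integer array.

[1,3,4,5,5,5,6,6,6,6,6,6,7,7,8,8,8,8,8,11,13,13,14,14,18,19,20,21,24]

Per-enzyme occurrences:
  IvoI (TCATA, off=5): starts [15, 39, 98, 106, 130, 144, 182, 204, 243] → cuts [20, 44, 103, 111, 135, 149, 187, 209, 248]
  NpsI (CATG, off=4): starts [11, 22, 169, 175, 199, 219] → cuts [15, 26, 173, 179, 203, 223]
  BxoI (GCTCTA, off=5): starts [59, 92, 163, 264] → cuts [64, 97, 168, 269]
  YnoV (GGAACT, off=0): starts [84, 155] → cuts [84, 155]
  OquI (GATCCTT, off=7): starts [4, 51, 76, 135, 188, 236, 270] → cuts [11, 58, 83, 142, 195, 243, 277]

All cut coordinates (distinct, sorted): [11, 15, 20, 26, 44, 58, 64, 83, 84, 97, 103, 111, 135, 142, 149, 155, 168, 173, 179, 187, 195, 203, 209, 223, 243, 248, 269, 277]

Fragments:
  [0,11): 11 bp
  [11,15): 4 bp
  [15,20): 5 bp
  [20,26): 6 bp
  [26,44): 18 bp
  [44,58): 14 bp
  [58,64): 6 bp
  [64,83): 19 bp
  [83,84): 1 bp
  [84,97): 13 bp
  [97,103): 6 bp
  [103,111): 8 bp
  [111,135): 24 bp
  [135,142): 7 bp
  [142,149): 7 bp
  [149,155): 6 bp
  [155,168): 13 bp
  [168,173): 5 bp
  [173,179): 6 bp
  [179,187): 8 bp
  [187,195): 8 bp
  [195,203): 8 bp
  [203,209): 6 bp
  [209,223): 14 bp
  [223,243): 20 bp
  [243,248): 5 bp
  [248,269): 21 bp
  [269,277): 8 bp
  [277,280): 3 bp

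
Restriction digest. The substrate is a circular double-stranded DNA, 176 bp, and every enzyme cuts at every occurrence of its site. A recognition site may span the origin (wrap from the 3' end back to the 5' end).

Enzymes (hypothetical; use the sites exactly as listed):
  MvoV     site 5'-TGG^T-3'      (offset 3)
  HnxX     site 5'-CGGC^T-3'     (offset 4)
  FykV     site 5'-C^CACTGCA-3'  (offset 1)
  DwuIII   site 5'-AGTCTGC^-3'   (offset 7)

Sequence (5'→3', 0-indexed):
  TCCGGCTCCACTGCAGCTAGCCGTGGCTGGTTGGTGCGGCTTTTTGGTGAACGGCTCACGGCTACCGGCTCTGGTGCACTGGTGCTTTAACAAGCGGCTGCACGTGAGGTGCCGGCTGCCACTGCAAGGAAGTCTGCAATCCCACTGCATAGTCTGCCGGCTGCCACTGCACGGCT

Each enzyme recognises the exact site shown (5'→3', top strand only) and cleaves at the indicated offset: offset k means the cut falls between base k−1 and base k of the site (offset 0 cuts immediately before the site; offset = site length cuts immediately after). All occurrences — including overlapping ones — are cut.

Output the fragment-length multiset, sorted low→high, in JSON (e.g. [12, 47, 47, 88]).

[2,3,3,4,4,5,5,6,7,7,7,7,8,8,11,15,16,18,18,22]

Scan for sites:
  MvoV TGGT/3: at [27, 31, 44, 71, 79] ⇒ [30, 34, 47, 74, 82]
  HnxX CGGCT/4: at [2, 36, 51, 58, 65, 94, 112, 157, 171] ⇒ [6, 40, 55, 62, 69, 98, 116, 161, 175]
  FykV CCACTGCA/1: at [7, 118, 141, 163] ⇒ [8, 119, 142, 164]
  DwuIII AGTCTGC/7: at [130, 150] ⇒ [137, 157]

Pooled cuts: [6, 8, 30, 34, 40, 47, 55, 62, 69, 74, 82, 98, 116, 119, 137, 142, 157, 161, 164, 175]

Fragments:
  6→8: 2 bp
  8→30: 22 bp
  30→34: 4 bp
  34→40: 6 bp
  40→47: 7 bp
  47→55: 8 bp
  55→62: 7 bp
  62→69: 7 bp
  69→74: 5 bp
  74→82: 8 bp
  82→98: 16 bp
  98→116: 18 bp
  116→119: 3 bp
  119→137: 18 bp
  137→142: 5 bp
  142→157: 15 bp
  157→161: 4 bp
  161→164: 3 bp
  164→175: 11 bp
  175→6 (wrap): 176-175+6 = 7 bp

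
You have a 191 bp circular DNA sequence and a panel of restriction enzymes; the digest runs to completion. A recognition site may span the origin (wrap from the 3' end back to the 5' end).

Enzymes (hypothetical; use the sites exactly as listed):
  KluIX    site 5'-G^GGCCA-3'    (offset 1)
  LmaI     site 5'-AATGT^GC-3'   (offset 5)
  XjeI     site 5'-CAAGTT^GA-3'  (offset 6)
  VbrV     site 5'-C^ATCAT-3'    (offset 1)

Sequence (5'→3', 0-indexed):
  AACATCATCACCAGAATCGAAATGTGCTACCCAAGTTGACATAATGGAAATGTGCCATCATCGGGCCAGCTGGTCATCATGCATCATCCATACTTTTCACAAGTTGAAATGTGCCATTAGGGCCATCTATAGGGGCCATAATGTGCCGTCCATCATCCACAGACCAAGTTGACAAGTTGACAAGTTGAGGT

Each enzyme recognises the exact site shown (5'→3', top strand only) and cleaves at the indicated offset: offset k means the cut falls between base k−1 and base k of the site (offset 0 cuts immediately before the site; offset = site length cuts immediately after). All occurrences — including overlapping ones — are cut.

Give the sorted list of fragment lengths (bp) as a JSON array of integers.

[3,7,7,7,7,8,8,8,8,11,12,12,13,16,19,22,23]

Scan for sites:
  KluIX (GGGCCA, off=1): starts [62, 119, 132] → cuts [63, 120, 133]
  LmaI (AATGTGC, off=5): starts [20, 48, 107, 139] → cuts [25, 53, 112, 144]
  XjeI (CAAGTTGA, off=6): starts [31, 99, 164, 172, 180] → cuts [37, 105, 170, 178, 186]
  VbrV (CATCAT, off=1): starts [2, 55, 74, 81, 150] → cuts [3, 56, 75, 82, 151]

All cut coordinates (distinct, sorted): [3, 25, 37, 53, 56, 63, 75, 82, 105, 112, 120, 133, 144, 151, 170, 178, 186]

Fragments:
  3→25: 22 bp
  25→37: 12 bp
  37→53: 16 bp
  53→56: 3 bp
  56→63: 7 bp
  63→75: 12 bp
  75→82: 7 bp
  82→105: 23 bp
  105→112: 7 bp
  112→120: 8 bp
  120→133: 13 bp
  133→144: 11 bp
  144→151: 7 bp
  151→170: 19 bp
  170→178: 8 bp
  178→186: 8 bp
  186→3 (wrap): 191-186+3 = 8 bp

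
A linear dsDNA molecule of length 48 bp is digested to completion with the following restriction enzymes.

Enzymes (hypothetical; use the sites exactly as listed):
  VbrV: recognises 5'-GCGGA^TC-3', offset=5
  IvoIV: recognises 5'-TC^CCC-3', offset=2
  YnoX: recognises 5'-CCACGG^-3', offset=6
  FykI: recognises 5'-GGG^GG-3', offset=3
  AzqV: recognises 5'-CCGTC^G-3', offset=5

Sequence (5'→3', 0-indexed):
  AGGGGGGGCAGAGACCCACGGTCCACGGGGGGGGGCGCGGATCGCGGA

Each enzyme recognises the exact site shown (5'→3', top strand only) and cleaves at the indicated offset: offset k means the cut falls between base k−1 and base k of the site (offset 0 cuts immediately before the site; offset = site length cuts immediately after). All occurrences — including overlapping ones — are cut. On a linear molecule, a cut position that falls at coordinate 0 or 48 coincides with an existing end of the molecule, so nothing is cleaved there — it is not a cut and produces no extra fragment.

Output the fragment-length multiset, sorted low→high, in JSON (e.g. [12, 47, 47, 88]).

[1,1,1,1,1,1,1,4,7,7,8,15]

Site scan:
  VbrV GCGGATC/5: at [36] ⇒ [41]
  IvoIV (TCCCC, off=2): no sites
  YnoX CCACGG/6: at [15, 22] ⇒ [21, 28]
  FykI GGGGG/3: at [1, 2, 3, 26, 27, 28, 29, 30] ⇒ [4, 5, 6, 29, 30, 31, 32, 33]
  AzqV (CCGTCG, off=5): no sites

All cut coordinates (distinct, sorted): [4, 5, 6, 21, 28, 29, 30, 31, 32, 33, 41]

Fragments:
  [0,4): 4 bp
  [4,5): 1 bp
  [5,6): 1 bp
  [6,21): 15 bp
  [21,28): 7 bp
  [28,29): 1 bp
  [29,30): 1 bp
  [30,31): 1 bp
  [31,32): 1 bp
  [32,33): 1 bp
  [33,41): 8 bp
  [41,48): 7 bp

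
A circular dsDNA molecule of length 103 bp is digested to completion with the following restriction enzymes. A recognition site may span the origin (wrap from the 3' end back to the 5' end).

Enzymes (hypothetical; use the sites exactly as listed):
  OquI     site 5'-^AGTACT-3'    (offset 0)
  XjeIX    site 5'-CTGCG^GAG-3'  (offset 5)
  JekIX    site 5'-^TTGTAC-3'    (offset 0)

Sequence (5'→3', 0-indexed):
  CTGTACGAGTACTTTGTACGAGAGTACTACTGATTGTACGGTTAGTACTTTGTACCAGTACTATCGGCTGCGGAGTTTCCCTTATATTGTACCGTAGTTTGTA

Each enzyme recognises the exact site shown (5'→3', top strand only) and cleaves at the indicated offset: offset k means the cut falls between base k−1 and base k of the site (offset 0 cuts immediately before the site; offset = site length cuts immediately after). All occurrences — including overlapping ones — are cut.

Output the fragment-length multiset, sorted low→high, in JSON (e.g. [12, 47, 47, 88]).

Scan for sites:
  OquI (AGTACT, off=0): starts [7, 22, 43, 56] → cuts [7, 22, 43, 56]
  XjeIX (CTGCGGAG, off=5): starts [67] → cuts [72]
  JekIX (TTGTAC, off=0): starts [13, 33, 49, 86, 98] → cuts [13, 33, 49, 86, 98]

All cut coordinates (distinct, sorted): [7, 13, 22, 33, 43, 49, 56, 72, 86, 98]

Fragments:
  7→13: 6 bp
  13→22: 9 bp
  22→33: 11 bp
  33→43: 10 bp
  43→49: 6 bp
  49→56: 7 bp
  56→72: 16 bp
  72→86: 14 bp
  86→98: 12 bp
  98→7 (wrap): 103-98+7 = 12 bp

[6,6,7,9,10,11,12,12,14,16]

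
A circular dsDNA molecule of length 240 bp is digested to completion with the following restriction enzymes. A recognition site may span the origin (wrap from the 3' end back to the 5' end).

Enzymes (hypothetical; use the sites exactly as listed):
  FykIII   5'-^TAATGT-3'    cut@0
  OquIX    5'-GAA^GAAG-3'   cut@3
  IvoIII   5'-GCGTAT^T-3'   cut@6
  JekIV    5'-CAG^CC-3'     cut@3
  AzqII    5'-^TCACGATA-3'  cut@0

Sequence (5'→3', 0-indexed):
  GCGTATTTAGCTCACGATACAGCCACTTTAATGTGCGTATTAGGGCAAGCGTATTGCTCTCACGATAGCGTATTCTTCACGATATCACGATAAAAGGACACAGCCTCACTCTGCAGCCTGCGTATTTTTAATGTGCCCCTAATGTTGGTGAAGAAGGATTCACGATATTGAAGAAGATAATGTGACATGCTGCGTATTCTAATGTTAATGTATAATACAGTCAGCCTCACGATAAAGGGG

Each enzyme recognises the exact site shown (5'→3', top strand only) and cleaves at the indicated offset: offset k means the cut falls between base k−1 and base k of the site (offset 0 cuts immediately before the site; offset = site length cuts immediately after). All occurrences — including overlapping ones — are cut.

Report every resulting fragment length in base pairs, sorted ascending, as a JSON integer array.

Per-enzyme occurrences:
  FykIII TAATGT/0: at [28, 128, 139, 177, 199, 205] ⇒ [28, 128, 139, 177, 199, 205]
  OquIX GAAGAAG/3: at [149, 169] ⇒ [152, 172]
  IvoIII GCGTATT/6: at [0, 34, 48, 67, 119, 191] ⇒ [6, 40, 54, 73, 125, 197]
  JekIV CAGCC/3: at [19, 100, 113, 221] ⇒ [22, 103, 116, 224]
  AzqII TCACGATA/0: at [11, 59, 76, 84, 159, 226] ⇒ [11, 59, 76, 84, 159, 226]

All cut coordinates (distinct, sorted): [6, 11, 22, 28, 40, 54, 59, 73, 76, 84, 103, 116, 125, 128, 139, 152, 159, 172, 177, 197, 199, 205, 224, 226]

Fragment lengths:
  6→11: 5 bp
  11→22: 11 bp
  22→28: 6 bp
  28→40: 12 bp
  40→54: 14 bp
  54→59: 5 bp
  59→73: 14 bp
  73→76: 3 bp
  76→84: 8 bp
  84→103: 19 bp
  103→116: 13 bp
  116→125: 9 bp
  125→128: 3 bp
  128→139: 11 bp
  139→152: 13 bp
  152→159: 7 bp
  159→172: 13 bp
  172→177: 5 bp
  177→197: 20 bp
  197→199: 2 bp
  199→205: 6 bp
  205→224: 19 bp
  224→226: 2 bp
  226→6 (wrap): 240-226+6 = 20 bp

[2,2,3,3,5,5,5,6,6,7,8,9,11,11,12,13,13,13,14,14,19,19,20,20]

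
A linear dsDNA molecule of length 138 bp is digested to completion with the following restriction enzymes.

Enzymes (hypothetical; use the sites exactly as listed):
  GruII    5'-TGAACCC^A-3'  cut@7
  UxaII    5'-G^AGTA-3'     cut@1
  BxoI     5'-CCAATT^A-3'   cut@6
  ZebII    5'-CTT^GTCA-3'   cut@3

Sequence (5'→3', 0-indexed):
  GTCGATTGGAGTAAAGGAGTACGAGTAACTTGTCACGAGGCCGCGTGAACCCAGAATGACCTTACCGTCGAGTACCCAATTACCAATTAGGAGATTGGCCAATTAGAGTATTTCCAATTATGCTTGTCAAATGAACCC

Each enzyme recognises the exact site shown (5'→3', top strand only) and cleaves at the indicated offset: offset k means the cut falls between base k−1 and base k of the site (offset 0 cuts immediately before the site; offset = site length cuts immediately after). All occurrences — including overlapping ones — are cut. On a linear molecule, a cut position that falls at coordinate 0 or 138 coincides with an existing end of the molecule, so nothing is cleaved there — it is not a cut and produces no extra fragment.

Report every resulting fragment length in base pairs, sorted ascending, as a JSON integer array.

Scan for sites:
  GruII (TGAACCCA, off=7): starts [45] → cuts [52]
  UxaII (GAGTA, off=1): starts [8, 16, 22, 69, 105] → cuts [9, 17, 23, 70, 106]
  BxoI (CCAATTA, off=6): starts [75, 82, 98, 113] → cuts [81, 88, 104, 119]
  ZebII (CTTGTCA, off=3): starts [28, 122] → cuts [31, 125]

All cut coordinates (distinct, sorted): [9, 17, 23, 31, 52, 70, 81, 88, 104, 106, 119, 125]

Fragments:
  [0,9): 9 bp
  [9,17): 8 bp
  [17,23): 6 bp
  [23,31): 8 bp
  [31,52): 21 bp
  [52,70): 18 bp
  [70,81): 11 bp
  [81,88): 7 bp
  [88,104): 16 bp
  [104,106): 2 bp
  [106,119): 13 bp
  [119,125): 6 bp
  [125,138): 13 bp

[2,6,6,7,8,8,9,11,13,13,16,18,21]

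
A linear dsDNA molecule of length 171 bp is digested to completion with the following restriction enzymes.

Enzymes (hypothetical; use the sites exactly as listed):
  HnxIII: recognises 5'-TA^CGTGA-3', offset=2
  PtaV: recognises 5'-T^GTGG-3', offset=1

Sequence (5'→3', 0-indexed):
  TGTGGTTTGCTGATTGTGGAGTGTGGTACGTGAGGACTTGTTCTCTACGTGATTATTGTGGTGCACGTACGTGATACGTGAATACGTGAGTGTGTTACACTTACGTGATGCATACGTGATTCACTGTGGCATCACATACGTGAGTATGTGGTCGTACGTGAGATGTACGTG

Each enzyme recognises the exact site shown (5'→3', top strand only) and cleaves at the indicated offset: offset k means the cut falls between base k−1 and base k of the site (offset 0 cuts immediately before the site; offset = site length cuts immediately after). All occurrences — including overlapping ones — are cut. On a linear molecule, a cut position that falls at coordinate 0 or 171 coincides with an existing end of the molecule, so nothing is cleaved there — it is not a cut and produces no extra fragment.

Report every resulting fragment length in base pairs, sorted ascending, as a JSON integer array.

Scan for sites:
  HnxIII (TACGTGA, off=2): starts [26, 45, 67, 74, 82, 101, 112, 136, 154] → cuts [28, 47, 69, 76, 84, 103, 114, 138, 156]
  PtaV (TGTGG, off=1): starts [0, 14, 21, 56, 124, 146] → cuts [1, 15, 22, 57, 125, 147]

All cut coordinates (distinct, sorted): [1, 15, 22, 28, 47, 57, 69, 76, 84, 103, 114, 125, 138, 147, 156]

Fragment lengths:
  [0,1): 1 bp
  [1,15): 14 bp
  [15,22): 7 bp
  [22,28): 6 bp
  [28,47): 19 bp
  [47,57): 10 bp
  [57,69): 12 bp
  [69,76): 7 bp
  [76,84): 8 bp
  [84,103): 19 bp
  [103,114): 11 bp
  [114,125): 11 bp
  [125,138): 13 bp
  [138,147): 9 bp
  [147,156): 9 bp
  [156,171): 15 bp

[1,6,7,7,8,9,9,10,11,11,12,13,14,15,19,19]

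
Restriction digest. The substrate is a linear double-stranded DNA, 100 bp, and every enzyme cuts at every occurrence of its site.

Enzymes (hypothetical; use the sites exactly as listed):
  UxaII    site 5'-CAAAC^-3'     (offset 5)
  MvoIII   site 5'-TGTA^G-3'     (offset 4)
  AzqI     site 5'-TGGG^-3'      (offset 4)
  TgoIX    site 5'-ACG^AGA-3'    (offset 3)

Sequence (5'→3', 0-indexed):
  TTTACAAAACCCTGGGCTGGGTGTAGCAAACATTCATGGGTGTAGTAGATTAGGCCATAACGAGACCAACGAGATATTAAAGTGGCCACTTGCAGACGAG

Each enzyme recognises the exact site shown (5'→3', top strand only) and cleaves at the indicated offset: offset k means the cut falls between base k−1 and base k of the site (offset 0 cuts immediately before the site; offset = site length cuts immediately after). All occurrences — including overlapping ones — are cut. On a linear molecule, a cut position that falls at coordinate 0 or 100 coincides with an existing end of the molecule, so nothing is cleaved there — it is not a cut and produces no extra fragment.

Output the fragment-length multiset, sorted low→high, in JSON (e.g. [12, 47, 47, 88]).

Scan for sites:
  UxaII CAAAC/5: at [26] ⇒ [31]
  MvoIII TGTAG/4: at [21, 40] ⇒ [25, 44]
  AzqI TGGG/4: at [12, 17, 36] ⇒ [16, 21, 40]
  TgoIX ACGAGA/3: at [59, 68] ⇒ [62, 71]

Pooled cuts: [16, 21, 25, 31, 40, 44, 62, 71]

Fragments:
  [0,16): 16 bp
  [16,21): 5 bp
  [21,25): 4 bp
  [25,31): 6 bp
  [31,40): 9 bp
  [40,44): 4 bp
  [44,62): 18 bp
  [62,71): 9 bp
  [71,100): 29 bp

[4,4,5,6,9,9,16,18,29]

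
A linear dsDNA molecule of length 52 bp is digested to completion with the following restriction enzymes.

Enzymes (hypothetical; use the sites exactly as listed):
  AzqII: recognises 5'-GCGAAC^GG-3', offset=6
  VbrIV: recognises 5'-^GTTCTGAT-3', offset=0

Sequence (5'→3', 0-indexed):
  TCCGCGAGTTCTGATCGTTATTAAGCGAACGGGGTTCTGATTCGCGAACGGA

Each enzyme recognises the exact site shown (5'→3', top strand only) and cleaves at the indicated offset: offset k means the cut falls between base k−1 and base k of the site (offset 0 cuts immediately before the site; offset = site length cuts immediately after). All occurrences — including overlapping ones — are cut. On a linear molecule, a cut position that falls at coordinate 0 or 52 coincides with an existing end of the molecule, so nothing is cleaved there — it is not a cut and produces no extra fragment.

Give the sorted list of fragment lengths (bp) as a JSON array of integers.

[3,3,7,16,23]

Scan for sites:
  AzqII (GCGAACGG, off=6): starts [24, 43] → cuts [30, 49]
  VbrIV (GTTCTGAT, off=0): starts [7, 33] → cuts [7, 33]

Pooled cuts: [7, 30, 33, 49]

Fragment lengths:
  [0,7): 7 bp
  [7,30): 23 bp
  [30,33): 3 bp
  [33,49): 16 bp
  [49,52): 3 bp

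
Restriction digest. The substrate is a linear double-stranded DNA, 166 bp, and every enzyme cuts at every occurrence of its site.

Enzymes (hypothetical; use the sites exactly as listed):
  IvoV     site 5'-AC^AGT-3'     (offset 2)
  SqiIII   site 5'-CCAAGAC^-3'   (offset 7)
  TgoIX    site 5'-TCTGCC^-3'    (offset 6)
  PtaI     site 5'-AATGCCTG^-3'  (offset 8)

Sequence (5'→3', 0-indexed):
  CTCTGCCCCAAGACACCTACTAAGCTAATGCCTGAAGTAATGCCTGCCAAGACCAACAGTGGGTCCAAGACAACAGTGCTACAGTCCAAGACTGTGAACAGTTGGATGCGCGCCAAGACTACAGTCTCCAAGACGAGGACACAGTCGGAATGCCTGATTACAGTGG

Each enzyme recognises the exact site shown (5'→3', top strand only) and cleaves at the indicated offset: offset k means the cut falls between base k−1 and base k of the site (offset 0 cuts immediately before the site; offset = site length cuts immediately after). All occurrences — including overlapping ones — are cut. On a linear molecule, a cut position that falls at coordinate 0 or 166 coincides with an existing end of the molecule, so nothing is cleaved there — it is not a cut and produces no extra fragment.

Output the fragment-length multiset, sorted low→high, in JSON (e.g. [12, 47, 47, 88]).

Scan for sites:
  IvoV ACAGT/2: at [55, 72, 80, 97, 120, 140, 159] ⇒ [57, 74, 82, 99, 122, 142, 161]
  SqiIII CCAAGAC/7: at [7, 46, 64, 85, 112, 127] ⇒ [14, 53, 71, 92, 119, 134]
  TgoIX TCTGCC/6: at [1] ⇒ [7]
  PtaI AATGCCTG/8: at [26, 38, 148] ⇒ [34, 46, 156]

Pooled cuts: [7, 14, 34, 46, 53, 57, 71, 74, 82, 92, 99, 119, 122, 134, 142, 156, 161]

Fragments:
  [0,7): 7 bp
  [7,14): 7 bp
  [14,34): 20 bp
  [34,46): 12 bp
  [46,53): 7 bp
  [53,57): 4 bp
  [57,71): 14 bp
  [71,74): 3 bp
  [74,82): 8 bp
  [82,92): 10 bp
  [92,99): 7 bp
  [99,119): 20 bp
  [119,122): 3 bp
  [122,134): 12 bp
  [134,142): 8 bp
  [142,156): 14 bp
  [156,161): 5 bp
  [161,166): 5 bp

[3,3,4,5,5,7,7,7,7,8,8,10,12,12,14,14,20,20]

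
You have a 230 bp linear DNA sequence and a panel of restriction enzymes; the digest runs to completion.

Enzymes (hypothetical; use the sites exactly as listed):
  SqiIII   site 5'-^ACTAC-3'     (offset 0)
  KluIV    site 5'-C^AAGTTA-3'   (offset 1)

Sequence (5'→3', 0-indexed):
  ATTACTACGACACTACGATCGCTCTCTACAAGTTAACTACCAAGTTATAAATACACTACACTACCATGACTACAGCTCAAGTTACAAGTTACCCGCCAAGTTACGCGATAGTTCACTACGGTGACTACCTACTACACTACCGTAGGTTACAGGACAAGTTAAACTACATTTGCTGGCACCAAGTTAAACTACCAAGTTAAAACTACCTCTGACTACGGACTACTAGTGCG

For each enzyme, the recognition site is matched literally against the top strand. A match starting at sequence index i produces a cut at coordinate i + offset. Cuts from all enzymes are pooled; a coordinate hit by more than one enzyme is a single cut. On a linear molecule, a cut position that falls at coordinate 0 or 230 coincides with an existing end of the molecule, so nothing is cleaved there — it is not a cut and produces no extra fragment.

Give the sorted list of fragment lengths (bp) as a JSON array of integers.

[3,5,5,6,6,6,7,7,7,7,7,8,8,9,9,10,10,12,12,13,17,18,18,20]

Scan for sites:
  SqiIII (ACTAC, off=0): starts [3, 11, 35, 54, 59, 68, 114, 123, 130, 135, 162, 187, 201, 211, 218] → cuts [3, 11, 35, 54, 59, 68, 114, 123, 130, 135, 162, 187, 201, 211, 218]
  KluIV (CAAGTTA, off=1): starts [28, 40, 77, 84, 96, 154, 179, 192] → cuts [29, 41, 78, 85, 97, 155, 180, 193]

Pooled cuts: [3, 11, 29, 35, 41, 54, 59, 68, 78, 85, 97, 114, 123, 130, 135, 155, 162, 180, 187, 193, 201, 211, 218]

Fragments:
  [0,3): 3 bp
  [3,11): 8 bp
  [11,29): 18 bp
  [29,35): 6 bp
  [35,41): 6 bp
  [41,54): 13 bp
  [54,59): 5 bp
  [59,68): 9 bp
  [68,78): 10 bp
  [78,85): 7 bp
  [85,97): 12 bp
  [97,114): 17 bp
  [114,123): 9 bp
  [123,130): 7 bp
  [130,135): 5 bp
  [135,155): 20 bp
  [155,162): 7 bp
  [162,180): 18 bp
  [180,187): 7 bp
  [187,193): 6 bp
  [193,201): 8 bp
  [201,211): 10 bp
  [211,218): 7 bp
  [218,230): 12 bp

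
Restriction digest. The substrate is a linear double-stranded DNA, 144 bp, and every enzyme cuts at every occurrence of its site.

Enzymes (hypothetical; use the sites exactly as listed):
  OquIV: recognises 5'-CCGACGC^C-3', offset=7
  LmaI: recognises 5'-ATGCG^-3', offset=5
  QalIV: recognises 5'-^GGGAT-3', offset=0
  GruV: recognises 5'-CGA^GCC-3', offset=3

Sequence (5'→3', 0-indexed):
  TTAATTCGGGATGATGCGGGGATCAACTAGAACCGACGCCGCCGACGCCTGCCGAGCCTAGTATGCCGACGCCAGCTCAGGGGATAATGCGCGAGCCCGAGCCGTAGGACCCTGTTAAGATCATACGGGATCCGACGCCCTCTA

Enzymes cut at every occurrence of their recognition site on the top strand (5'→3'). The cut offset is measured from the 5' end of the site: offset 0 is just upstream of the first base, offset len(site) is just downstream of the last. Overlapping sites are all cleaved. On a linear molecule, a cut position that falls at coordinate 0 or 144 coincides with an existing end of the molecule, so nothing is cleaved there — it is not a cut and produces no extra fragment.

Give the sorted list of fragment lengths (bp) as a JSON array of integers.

[3,6,6,7,7,8,9,11,11,12,17,21,26]

Site scan:
  OquIV CCGACGCC/7: at [32, 41, 65, 131] ⇒ [39, 48, 72, 138]
  LmaI ATGCG/5: at [13, 86] ⇒ [18, 91]
  QalIV GGGAT/0: at [7, 18, 80, 126] ⇒ [7, 18, 80, 126]
  GruV CGAGCC/3: at [52, 91, 97] ⇒ [55, 94, 100]

All cut coordinates (distinct, sorted): [7, 18, 39, 48, 55, 72, 80, 91, 94, 100, 126, 138]

Fragments:
  [0,7): 7 bp
  [7,18): 11 bp
  [18,39): 21 bp
  [39,48): 9 bp
  [48,55): 7 bp
  [55,72): 17 bp
  [72,80): 8 bp
  [80,91): 11 bp
  [91,94): 3 bp
  [94,100): 6 bp
  [100,126): 26 bp
  [126,138): 12 bp
  [138,144): 6 bp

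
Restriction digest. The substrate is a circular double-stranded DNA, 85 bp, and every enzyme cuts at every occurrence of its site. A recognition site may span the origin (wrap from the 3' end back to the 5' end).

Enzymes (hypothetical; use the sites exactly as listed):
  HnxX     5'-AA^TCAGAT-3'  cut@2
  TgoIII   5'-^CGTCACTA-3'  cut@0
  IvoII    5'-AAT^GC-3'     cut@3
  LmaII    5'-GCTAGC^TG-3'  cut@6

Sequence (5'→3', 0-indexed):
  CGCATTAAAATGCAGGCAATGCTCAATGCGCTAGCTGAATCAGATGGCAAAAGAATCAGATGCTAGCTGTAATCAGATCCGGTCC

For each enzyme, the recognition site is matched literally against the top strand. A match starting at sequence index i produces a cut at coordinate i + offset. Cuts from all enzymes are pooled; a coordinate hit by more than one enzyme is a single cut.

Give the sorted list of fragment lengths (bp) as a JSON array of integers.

Scan for sites:
  HnxX (AATCAGAT, off=2): starts [37, 53, 70] → cuts [39, 55, 72]
  TgoIII (CGTCACTA, off=0): no sites
  IvoII (AATGC, off=3): starts [8, 17, 24] → cuts [11, 20, 27]
  LmaII (GCTAGCTG, off=6): starts [29, 61] → cuts [35, 67]

All cut coordinates (distinct, sorted): [11, 20, 27, 35, 39, 55, 67, 72]

Fragments:
  11→20: 9 bp
  20→27: 7 bp
  27→35: 8 bp
  35→39: 4 bp
  39→55: 16 bp
  55→67: 12 bp
  67→72: 5 bp
  72→11 (wrap): 85-72+11 = 24 bp

[4,5,7,8,9,12,16,24]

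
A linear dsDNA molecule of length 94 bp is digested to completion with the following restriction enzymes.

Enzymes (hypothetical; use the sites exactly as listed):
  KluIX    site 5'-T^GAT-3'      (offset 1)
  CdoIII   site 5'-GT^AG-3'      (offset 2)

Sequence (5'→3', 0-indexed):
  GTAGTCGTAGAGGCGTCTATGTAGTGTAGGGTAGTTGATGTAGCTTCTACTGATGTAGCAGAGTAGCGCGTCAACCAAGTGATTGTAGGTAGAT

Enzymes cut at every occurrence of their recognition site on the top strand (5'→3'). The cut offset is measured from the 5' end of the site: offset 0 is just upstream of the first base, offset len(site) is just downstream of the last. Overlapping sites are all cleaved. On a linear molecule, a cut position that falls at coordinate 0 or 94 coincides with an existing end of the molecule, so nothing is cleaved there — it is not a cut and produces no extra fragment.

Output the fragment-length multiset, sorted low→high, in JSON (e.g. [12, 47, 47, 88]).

Site scan:
  KluIX TGAT/1: at [35, 50, 79] ⇒ [36, 51, 80]
  CdoIII GTAG/2: at [0, 6, 20, 25, 30, 39, 54, 62, 84, 88] ⇒ [2, 8, 22, 27, 32, 41, 56, 64, 86, 90]

All cut coordinates (distinct, sorted): [2, 8, 22, 27, 32, 36, 41, 51, 56, 64, 80, 86, 90]

Fragment lengths:
  [0,2): 2 bp
  [2,8): 6 bp
  [8,22): 14 bp
  [22,27): 5 bp
  [27,32): 5 bp
  [32,36): 4 bp
  [36,41): 5 bp
  [41,51): 10 bp
  [51,56): 5 bp
  [56,64): 8 bp
  [64,80): 16 bp
  [80,86): 6 bp
  [86,90): 4 bp
  [90,94): 4 bp

[2,4,4,4,5,5,5,5,6,6,8,10,14,16]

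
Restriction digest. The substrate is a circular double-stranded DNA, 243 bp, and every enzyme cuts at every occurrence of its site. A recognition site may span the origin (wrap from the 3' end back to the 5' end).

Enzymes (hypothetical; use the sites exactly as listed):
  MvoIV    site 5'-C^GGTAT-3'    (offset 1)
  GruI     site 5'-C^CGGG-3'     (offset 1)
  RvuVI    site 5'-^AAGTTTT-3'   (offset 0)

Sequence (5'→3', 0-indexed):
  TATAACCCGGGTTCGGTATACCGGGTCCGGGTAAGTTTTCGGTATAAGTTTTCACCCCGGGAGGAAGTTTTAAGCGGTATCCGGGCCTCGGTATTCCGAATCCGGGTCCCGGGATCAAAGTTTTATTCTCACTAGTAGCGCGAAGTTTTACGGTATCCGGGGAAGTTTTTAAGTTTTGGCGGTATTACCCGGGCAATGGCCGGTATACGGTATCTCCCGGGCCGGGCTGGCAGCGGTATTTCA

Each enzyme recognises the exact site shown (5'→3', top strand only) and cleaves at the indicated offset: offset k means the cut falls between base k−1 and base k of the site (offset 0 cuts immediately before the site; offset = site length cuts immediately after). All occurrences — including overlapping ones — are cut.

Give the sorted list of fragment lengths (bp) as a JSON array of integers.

Per-enzyme occurrences:
  MvoIV CGGTAT/1: at [13, 39, 74, 88, 150, 179, 200, 207, 233] ⇒ [14, 40, 75, 89, 151, 180, 201, 208, 234]
  GruI CCGGG/1: at [6, 20, 26, 56, 80, 101, 108, 156, 188, 216, 221] ⇒ [7, 21, 27, 57, 81, 102, 109, 157, 189, 217, 222]
  RvuVI AAGTTTT/0: at [32, 45, 64, 117, 142, 162, 170] ⇒ [32, 45, 64, 117, 142, 162, 170]

All cut coordinates (distinct, sorted): [7, 14, 21, 27, 32, 40, 45, 57, 64, 75, 81, 89, 102, 109, 117, 142, 151, 157, 162, 170, 180, 189, 201, 208, 217, 222, 234]

Fragments:
  7→14: 7 bp
  14→21: 7 bp
  21→27: 6 bp
  27→32: 5 bp
  32→40: 8 bp
  40→45: 5 bp
  45→57: 12 bp
  57→64: 7 bp
  64→75: 11 bp
  75→81: 6 bp
  81→89: 8 bp
  89→102: 13 bp
  102→109: 7 bp
  109→117: 8 bp
  117→142: 25 bp
  142→151: 9 bp
  151→157: 6 bp
  157→162: 5 bp
  162→170: 8 bp
  170→180: 10 bp
  180→189: 9 bp
  189→201: 12 bp
  201→208: 7 bp
  208→217: 9 bp
  217→222: 5 bp
  222→234: 12 bp
  234→7 (wrap): 243-234+7 = 16 bp

[5,5,5,5,6,6,6,7,7,7,7,7,8,8,8,8,9,9,9,10,11,12,12,12,13,16,25]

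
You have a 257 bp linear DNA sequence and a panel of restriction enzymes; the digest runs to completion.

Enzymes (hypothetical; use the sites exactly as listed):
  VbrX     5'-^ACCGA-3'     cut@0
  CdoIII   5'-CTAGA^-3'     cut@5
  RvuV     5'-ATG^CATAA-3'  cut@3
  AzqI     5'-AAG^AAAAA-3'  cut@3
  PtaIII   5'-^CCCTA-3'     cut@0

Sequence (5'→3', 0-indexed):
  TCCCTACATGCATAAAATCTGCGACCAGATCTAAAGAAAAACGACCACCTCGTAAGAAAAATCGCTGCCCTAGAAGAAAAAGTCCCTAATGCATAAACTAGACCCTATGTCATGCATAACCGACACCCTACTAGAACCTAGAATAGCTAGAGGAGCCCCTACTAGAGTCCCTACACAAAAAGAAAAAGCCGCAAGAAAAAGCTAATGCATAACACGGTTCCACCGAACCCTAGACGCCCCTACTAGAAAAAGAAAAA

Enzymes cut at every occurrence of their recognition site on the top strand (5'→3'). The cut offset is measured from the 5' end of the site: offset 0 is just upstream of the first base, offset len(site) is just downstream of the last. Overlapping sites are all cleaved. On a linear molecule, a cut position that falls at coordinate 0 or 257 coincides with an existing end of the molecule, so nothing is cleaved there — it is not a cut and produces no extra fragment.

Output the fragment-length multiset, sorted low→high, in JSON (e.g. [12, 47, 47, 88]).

Site scan:
  VbrX ACCGA/0: at [118, 221] ⇒ [118, 221]
  CdoIII CTAGA/5: at [69, 97, 130, 137, 146, 161, 229, 242] ⇒ [74, 102, 135, 142, 151, 166, 234, 247]
  RvuV ATGCATAA/3: at [7, 88, 111, 204] ⇒ [10, 91, 114, 207]
  AzqI AAGAAAAA/3: at [33, 53, 73, 179, 192, 249] ⇒ [36, 56, 76, 182, 195, 252]
  PtaIII CCCTA/0: at [1, 67, 83, 102, 125, 156, 168, 227, 237] ⇒ [1, 67, 83, 102, 125, 156, 168, 227, 237]

Pooled cuts: [1, 10, 36, 56, 67, 74, 76, 83, 91, 102, 114, 118, 125, 135, 142, 151, 156, 166, 168, 182, 195, 207, 221, 227, 234, 237, 247, 252]

Fragment lengths:
  [0,1): 1 bp
  [1,10): 9 bp
  [10,36): 26 bp
  [36,56): 20 bp
  [56,67): 11 bp
  [67,74): 7 bp
  [74,76): 2 bp
  [76,83): 7 bp
  [83,91): 8 bp
  [91,102): 11 bp
  [102,114): 12 bp
  [114,118): 4 bp
  [118,125): 7 bp
  [125,135): 10 bp
  [135,142): 7 bp
  [142,151): 9 bp
  [151,156): 5 bp
  [156,166): 10 bp
  [166,168): 2 bp
  [168,182): 14 bp
  [182,195): 13 bp
  [195,207): 12 bp
  [207,221): 14 bp
  [221,227): 6 bp
  [227,234): 7 bp
  [234,237): 3 bp
  [237,247): 10 bp
  [247,252): 5 bp
  [252,257): 5 bp

[1,2,2,3,4,5,5,5,6,7,7,7,7,7,8,9,9,10,10,10,11,11,12,12,13,14,14,20,26]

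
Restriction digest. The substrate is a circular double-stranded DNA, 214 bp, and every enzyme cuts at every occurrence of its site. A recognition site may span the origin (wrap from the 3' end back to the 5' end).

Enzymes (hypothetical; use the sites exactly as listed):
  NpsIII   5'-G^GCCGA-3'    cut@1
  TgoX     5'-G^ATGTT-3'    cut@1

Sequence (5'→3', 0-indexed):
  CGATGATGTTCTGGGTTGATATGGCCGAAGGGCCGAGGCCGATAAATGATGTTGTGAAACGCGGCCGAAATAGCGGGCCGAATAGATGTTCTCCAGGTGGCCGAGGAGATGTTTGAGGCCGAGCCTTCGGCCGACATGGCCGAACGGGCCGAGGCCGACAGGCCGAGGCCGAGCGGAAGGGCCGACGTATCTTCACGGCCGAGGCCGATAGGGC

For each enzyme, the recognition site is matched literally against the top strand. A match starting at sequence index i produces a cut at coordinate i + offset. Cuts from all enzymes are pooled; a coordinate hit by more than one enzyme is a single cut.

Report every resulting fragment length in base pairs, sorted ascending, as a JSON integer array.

Scan for sites:
  NpsIII (GGCCGA, off=1): starts [22, 30, 36, 62, 75, 98, 116, 128, 137, 146, 152, 160, 166, 179, 196, 202, 211] → cuts [23, 31, 37, 63, 76, 99, 117, 129, 138, 147, 153, 161, 167, 180, 197, 203, 212]
  TgoX (GATGTT, off=1): starts [4, 47, 84, 107] → cuts [5, 48, 85, 108]

All cut coordinates (distinct, sorted): [5, 23, 31, 37, 48, 63, 76, 85, 99, 108, 117, 129, 138, 147, 153, 161, 167, 180, 197, 203, 212]

Fragments:
  5→23: 18 bp
  23→31: 8 bp
  31→37: 6 bp
  37→48: 11 bp
  48→63: 15 bp
  63→76: 13 bp
  76→85: 9 bp
  85→99: 14 bp
  99→108: 9 bp
  108→117: 9 bp
  117→129: 12 bp
  129→138: 9 bp
  138→147: 9 bp
  147→153: 6 bp
  153→161: 8 bp
  161→167: 6 bp
  167→180: 13 bp
  180→197: 17 bp
  197→203: 6 bp
  203→212: 9 bp
  212→5 (wrap): 214-212+5 = 7 bp

[6,6,6,6,7,8,8,9,9,9,9,9,9,11,12,13,13,14,15,17,18]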